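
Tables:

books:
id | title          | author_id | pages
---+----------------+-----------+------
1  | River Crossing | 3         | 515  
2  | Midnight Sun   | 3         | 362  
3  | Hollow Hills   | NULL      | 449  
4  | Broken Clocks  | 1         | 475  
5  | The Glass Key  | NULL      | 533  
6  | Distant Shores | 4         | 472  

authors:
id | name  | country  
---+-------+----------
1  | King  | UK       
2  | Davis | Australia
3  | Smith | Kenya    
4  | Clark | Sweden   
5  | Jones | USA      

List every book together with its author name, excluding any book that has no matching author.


INNER JOIN keeps only books rows whose author_id matches an id in authors. Walk through each book:
  - book 1 (River Crossing): author_id=3 -> matches Smith
  - book 2 (Midnight Sun): author_id=3 -> matches Smith
  - book 3 (Hollow Hills): author_id=NULL, no match -> dropped
  - book 4 (Broken Clocks): author_id=1 -> matches King
  - book 5 (The Glass Key): author_id=NULL, no match -> dropped
  - book 6 (Distant Shores): author_id=4 -> matches Clark
So 2 of 6 rows are dropped.

SQL:
SELECT a.title, b.name AS author
FROM books a
INNER JOIN authors b ON a.author_id = b.id

Result:
title          | author
---------------+-------
River Crossing | Smith 
Midnight Sun   | Smith 
Broken Clocks  | King  
Distant Shores | Clark 


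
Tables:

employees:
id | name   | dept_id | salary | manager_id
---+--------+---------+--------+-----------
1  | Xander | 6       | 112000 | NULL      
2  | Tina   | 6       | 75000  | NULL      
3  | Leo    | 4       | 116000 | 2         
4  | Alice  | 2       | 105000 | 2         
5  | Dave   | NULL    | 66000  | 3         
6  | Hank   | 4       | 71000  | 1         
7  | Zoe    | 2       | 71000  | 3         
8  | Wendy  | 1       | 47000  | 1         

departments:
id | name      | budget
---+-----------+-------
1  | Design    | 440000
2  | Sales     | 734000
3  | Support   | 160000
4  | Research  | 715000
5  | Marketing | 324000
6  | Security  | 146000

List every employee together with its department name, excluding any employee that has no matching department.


INNER JOIN keeps only employees rows whose dept_id matches an id in departments. Walk through each employee:
  - employee 1 (Xander): dept_id=6 -> matches Security
  - employee 2 (Tina): dept_id=6 -> matches Security
  - employee 3 (Leo): dept_id=4 -> matches Research
  - employee 4 (Alice): dept_id=2 -> matches Sales
  - employee 5 (Dave): dept_id=NULL, no match -> dropped
  - employee 6 (Hank): dept_id=4 -> matches Research
  - employee 7 (Zoe): dept_id=2 -> matches Sales
  - employee 8 (Wendy): dept_id=1 -> matches Design
So 1 of 8 rows is dropped.

SQL:
SELECT a.name, b.name AS department
FROM employees a
INNER JOIN departments b ON a.dept_id = b.id

Result:
name   | department
-------+-----------
Xander | Security  
Tina   | Security  
Leo    | Research  
Alice  | Sales     
Hank   | Research  
Zoe    | Sales     
Wendy  | Design    


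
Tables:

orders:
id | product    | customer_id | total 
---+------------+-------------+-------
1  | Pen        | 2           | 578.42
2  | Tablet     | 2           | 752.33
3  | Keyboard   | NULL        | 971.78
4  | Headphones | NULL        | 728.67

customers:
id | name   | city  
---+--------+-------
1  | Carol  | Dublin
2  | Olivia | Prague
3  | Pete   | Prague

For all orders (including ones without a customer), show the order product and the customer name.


LEFT JOIN keeps every row from orders (the left table); where customer_id has no match in customers, the customer columns become NULL. Walk through each order:
  - order 1 (Pen): customer_id=2 -> matches Olivia
  - order 2 (Tablet): customer_id=2 -> matches Olivia
  - order 3 (Keyboard): customer_id=NULL, no match -> kept with NULL
  - order 4 (Headphones): customer_id=NULL, no match -> kept with NULL
All 4 rows appear; 2 have NULL customer.

SQL:
SELECT a.product, b.name AS customer
FROM orders a
LEFT JOIN customers b ON a.customer_id = b.id

Result:
product    | customer
-----------+---------
Pen        | Olivia  
Tablet     | Olivia  
Keyboard   | NULL    
Headphones | NULL    


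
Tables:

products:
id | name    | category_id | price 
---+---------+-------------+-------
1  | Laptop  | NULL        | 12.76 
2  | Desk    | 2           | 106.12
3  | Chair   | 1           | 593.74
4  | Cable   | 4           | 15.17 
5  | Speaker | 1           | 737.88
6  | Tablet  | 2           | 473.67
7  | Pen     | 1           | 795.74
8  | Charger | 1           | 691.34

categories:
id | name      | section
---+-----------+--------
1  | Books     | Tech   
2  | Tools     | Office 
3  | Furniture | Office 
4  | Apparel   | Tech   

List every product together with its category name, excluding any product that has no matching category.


INNER JOIN keeps only products rows whose category_id matches an id in categories. Walk through each product:
  - product 1 (Laptop): category_id=NULL, no match -> dropped
  - product 2 (Desk): category_id=2 -> matches Tools
  - product 3 (Chair): category_id=1 -> matches Books
  - product 4 (Cable): category_id=4 -> matches Apparel
  - product 5 (Speaker): category_id=1 -> matches Books
  - product 6 (Tablet): category_id=2 -> matches Tools
  - product 7 (Pen): category_id=1 -> matches Books
  - product 8 (Charger): category_id=1 -> matches Books
So 1 of 8 rows is dropped.

SQL:
SELECT a.name, b.name AS category
FROM products a
INNER JOIN categories b ON a.category_id = b.id

Result:
name    | category
--------+---------
Desk    | Tools   
Chair   | Books   
Cable   | Apparel 
Speaker | Books   
Tablet  | Tools   
Pen     | Books   
Charger | Books   


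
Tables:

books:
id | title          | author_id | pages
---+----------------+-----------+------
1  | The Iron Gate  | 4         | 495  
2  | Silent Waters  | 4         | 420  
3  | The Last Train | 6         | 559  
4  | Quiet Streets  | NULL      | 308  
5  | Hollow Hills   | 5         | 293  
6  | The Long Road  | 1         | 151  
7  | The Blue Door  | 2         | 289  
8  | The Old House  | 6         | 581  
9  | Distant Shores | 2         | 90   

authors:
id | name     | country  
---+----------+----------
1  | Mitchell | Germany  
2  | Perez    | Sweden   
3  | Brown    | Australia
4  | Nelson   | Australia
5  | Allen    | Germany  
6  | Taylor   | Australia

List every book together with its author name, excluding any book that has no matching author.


INNER JOIN keeps only books rows whose author_id matches an id in authors. Walk through each book:
  - book 1 (The Iron Gate): author_id=4 -> matches Nelson
  - book 2 (Silent Waters): author_id=4 -> matches Nelson
  - book 3 (The Last Train): author_id=6 -> matches Taylor
  - book 4 (Quiet Streets): author_id=NULL, no match -> dropped
  - book 5 (Hollow Hills): author_id=5 -> matches Allen
  - book 6 (The Long Road): author_id=1 -> matches Mitchell
  - book 7 (The Blue Door): author_id=2 -> matches Perez
  - book 8 (The Old House): author_id=6 -> matches Taylor
  - book 9 (Distant Shores): author_id=2 -> matches Perez
So 1 of 9 rows is dropped.

SQL:
SELECT a.title, b.name AS author
FROM books a
INNER JOIN authors b ON a.author_id = b.id

Result:
title          | author  
---------------+---------
The Iron Gate  | Nelson  
Silent Waters  | Nelson  
The Last Train | Taylor  
Hollow Hills   | Allen   
The Long Road  | Mitchell
The Blue Door  | Perez   
The Old House  | Taylor  
Distant Shores | Perez   


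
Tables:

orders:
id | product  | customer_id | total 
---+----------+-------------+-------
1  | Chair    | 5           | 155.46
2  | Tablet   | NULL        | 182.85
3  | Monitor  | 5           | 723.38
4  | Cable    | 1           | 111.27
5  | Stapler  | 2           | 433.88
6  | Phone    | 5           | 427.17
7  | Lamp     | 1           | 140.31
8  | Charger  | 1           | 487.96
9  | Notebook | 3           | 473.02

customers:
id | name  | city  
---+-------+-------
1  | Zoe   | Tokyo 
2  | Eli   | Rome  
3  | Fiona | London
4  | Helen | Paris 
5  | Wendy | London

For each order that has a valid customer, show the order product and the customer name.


INNER JOIN keeps only orders rows whose customer_id matches an id in customers. Walk through each order:
  - order 1 (Chair): customer_id=5 -> matches Wendy
  - order 2 (Tablet): customer_id=NULL, no match -> dropped
  - order 3 (Monitor): customer_id=5 -> matches Wendy
  - order 4 (Cable): customer_id=1 -> matches Zoe
  - order 5 (Stapler): customer_id=2 -> matches Eli
  - order 6 (Phone): customer_id=5 -> matches Wendy
  - order 7 (Lamp): customer_id=1 -> matches Zoe
  - order 8 (Charger): customer_id=1 -> matches Zoe
  - order 9 (Notebook): customer_id=3 -> matches Fiona
So 1 of 9 rows is dropped.

SQL:
SELECT a.product, b.name AS customer
FROM orders a
INNER JOIN customers b ON a.customer_id = b.id

Result:
product  | customer
---------+---------
Chair    | Wendy   
Monitor  | Wendy   
Cable    | Zoe     
Stapler  | Eli     
Phone    | Wendy   
Lamp     | Zoe     
Charger  | Zoe     
Notebook | Fiona   


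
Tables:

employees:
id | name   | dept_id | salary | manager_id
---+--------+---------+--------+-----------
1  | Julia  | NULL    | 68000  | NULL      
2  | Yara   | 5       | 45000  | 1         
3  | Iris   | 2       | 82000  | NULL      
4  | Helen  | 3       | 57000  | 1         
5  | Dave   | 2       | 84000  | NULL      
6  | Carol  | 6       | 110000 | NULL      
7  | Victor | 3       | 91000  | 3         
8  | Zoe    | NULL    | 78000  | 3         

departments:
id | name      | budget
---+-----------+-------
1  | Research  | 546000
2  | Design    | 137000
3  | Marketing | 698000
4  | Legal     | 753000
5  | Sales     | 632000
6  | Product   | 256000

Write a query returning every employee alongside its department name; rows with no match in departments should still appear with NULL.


LEFT JOIN keeps every row from employees (the left table); where dept_id has no match in departments, the department columns become NULL. Walk through each employee:
  - employee 1 (Julia): dept_id=NULL, no match -> kept with NULL
  - employee 2 (Yara): dept_id=5 -> matches Sales
  - employee 3 (Iris): dept_id=2 -> matches Design
  - employee 4 (Helen): dept_id=3 -> matches Marketing
  - employee 5 (Dave): dept_id=2 -> matches Design
  - employee 6 (Carol): dept_id=6 -> matches Product
  - employee 7 (Victor): dept_id=3 -> matches Marketing
  - employee 8 (Zoe): dept_id=NULL, no match -> kept with NULL
All 8 rows appear; 2 have NULL department.

SQL:
SELECT a.name, b.name AS department
FROM employees a
LEFT JOIN departments b ON a.dept_id = b.id

Result:
name   | department
-------+-----------
Julia  | NULL      
Yara   | Sales     
Iris   | Design    
Helen  | Marketing 
Dave   | Design    
Carol  | Product   
Victor | Marketing 
Zoe    | NULL      


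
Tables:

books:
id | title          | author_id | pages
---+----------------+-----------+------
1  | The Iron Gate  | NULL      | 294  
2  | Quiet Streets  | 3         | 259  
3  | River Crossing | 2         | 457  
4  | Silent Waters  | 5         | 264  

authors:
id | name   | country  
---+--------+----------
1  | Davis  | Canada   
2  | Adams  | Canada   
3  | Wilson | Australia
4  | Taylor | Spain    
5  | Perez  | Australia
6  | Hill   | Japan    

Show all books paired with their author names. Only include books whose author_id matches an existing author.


INNER JOIN keeps only books rows whose author_id matches an id in authors. Walk through each book:
  - book 1 (The Iron Gate): author_id=NULL, no match -> dropped
  - book 2 (Quiet Streets): author_id=3 -> matches Wilson
  - book 3 (River Crossing): author_id=2 -> matches Adams
  - book 4 (Silent Waters): author_id=5 -> matches Perez
So 1 of 4 rows is dropped.

SQL:
SELECT a.title, b.name AS author
FROM books a
INNER JOIN authors b ON a.author_id = b.id

Result:
title          | author
---------------+-------
Quiet Streets  | Wilson
River Crossing | Adams 
Silent Waters  | Perez 


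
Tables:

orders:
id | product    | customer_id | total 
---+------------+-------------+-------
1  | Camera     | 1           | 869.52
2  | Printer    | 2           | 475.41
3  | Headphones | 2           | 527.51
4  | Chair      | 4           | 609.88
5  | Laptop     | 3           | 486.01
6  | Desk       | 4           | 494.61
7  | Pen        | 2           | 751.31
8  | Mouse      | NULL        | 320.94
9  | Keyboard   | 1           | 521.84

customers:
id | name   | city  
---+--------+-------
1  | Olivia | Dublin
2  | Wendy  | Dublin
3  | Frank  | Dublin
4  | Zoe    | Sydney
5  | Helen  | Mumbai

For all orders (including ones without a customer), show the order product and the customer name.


LEFT JOIN keeps every row from orders (the left table); where customer_id has no match in customers, the customer columns become NULL. Walk through each order:
  - order 1 (Camera): customer_id=1 -> matches Olivia
  - order 2 (Printer): customer_id=2 -> matches Wendy
  - order 3 (Headphones): customer_id=2 -> matches Wendy
  - order 4 (Chair): customer_id=4 -> matches Zoe
  - order 5 (Laptop): customer_id=3 -> matches Frank
  - order 6 (Desk): customer_id=4 -> matches Zoe
  - order 7 (Pen): customer_id=2 -> matches Wendy
  - order 8 (Mouse): customer_id=NULL, no match -> kept with NULL
  - order 9 (Keyboard): customer_id=1 -> matches Olivia
All 9 rows appear; 1 has NULL customer.

SQL:
SELECT a.product, b.name AS customer
FROM orders a
LEFT JOIN customers b ON a.customer_id = b.id

Result:
product    | customer
-----------+---------
Camera     | Olivia  
Printer    | Wendy   
Headphones | Wendy   
Chair      | Zoe     
Laptop     | Frank   
Desk       | Zoe     
Pen        | Wendy   
Mouse      | NULL    
Keyboard   | Olivia  


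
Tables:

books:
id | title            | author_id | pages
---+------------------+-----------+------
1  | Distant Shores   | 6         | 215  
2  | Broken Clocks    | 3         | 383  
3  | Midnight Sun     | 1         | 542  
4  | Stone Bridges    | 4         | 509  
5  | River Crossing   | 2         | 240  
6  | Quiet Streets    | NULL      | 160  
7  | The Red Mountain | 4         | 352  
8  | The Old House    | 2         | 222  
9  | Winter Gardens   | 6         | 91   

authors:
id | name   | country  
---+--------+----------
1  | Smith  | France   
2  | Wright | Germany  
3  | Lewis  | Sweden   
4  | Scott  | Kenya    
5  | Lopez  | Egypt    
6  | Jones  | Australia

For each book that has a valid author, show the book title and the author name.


INNER JOIN keeps only books rows whose author_id matches an id in authors. Walk through each book:
  - book 1 (Distant Shores): author_id=6 -> matches Jones
  - book 2 (Broken Clocks): author_id=3 -> matches Lewis
  - book 3 (Midnight Sun): author_id=1 -> matches Smith
  - book 4 (Stone Bridges): author_id=4 -> matches Scott
  - book 5 (River Crossing): author_id=2 -> matches Wright
  - book 6 (Quiet Streets): author_id=NULL, no match -> dropped
  - book 7 (The Red Mountain): author_id=4 -> matches Scott
  - book 8 (The Old House): author_id=2 -> matches Wright
  - book 9 (Winter Gardens): author_id=6 -> matches Jones
So 1 of 9 rows is dropped.

SQL:
SELECT a.title, b.name AS author
FROM books a
INNER JOIN authors b ON a.author_id = b.id

Result:
title            | author
-----------------+-------
Distant Shores   | Jones 
Broken Clocks    | Lewis 
Midnight Sun     | Smith 
Stone Bridges    | Scott 
River Crossing   | Wright
The Red Mountain | Scott 
The Old House    | Wright
Winter Gardens   | Jones 


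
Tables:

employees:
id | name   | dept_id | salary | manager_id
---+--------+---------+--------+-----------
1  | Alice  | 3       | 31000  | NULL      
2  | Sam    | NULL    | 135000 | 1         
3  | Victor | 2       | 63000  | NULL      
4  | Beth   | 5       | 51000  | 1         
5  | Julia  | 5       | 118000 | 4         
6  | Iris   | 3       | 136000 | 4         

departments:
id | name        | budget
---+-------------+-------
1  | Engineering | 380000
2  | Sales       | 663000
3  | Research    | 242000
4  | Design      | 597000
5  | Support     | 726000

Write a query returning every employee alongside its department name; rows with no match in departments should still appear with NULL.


LEFT JOIN keeps every row from employees (the left table); where dept_id has no match in departments, the department columns become NULL. Walk through each employee:
  - employee 1 (Alice): dept_id=3 -> matches Research
  - employee 2 (Sam): dept_id=NULL, no match -> kept with NULL
  - employee 3 (Victor): dept_id=2 -> matches Sales
  - employee 4 (Beth): dept_id=5 -> matches Support
  - employee 5 (Julia): dept_id=5 -> matches Support
  - employee 6 (Iris): dept_id=3 -> matches Research
All 6 rows appear; 1 has NULL department.

SQL:
SELECT a.name, b.name AS department
FROM employees a
LEFT JOIN departments b ON a.dept_id = b.id

Result:
name   | department
-------+-----------
Alice  | Research  
Sam    | NULL      
Victor | Sales     
Beth   | Support   
Julia  | Support   
Iris   | Research  


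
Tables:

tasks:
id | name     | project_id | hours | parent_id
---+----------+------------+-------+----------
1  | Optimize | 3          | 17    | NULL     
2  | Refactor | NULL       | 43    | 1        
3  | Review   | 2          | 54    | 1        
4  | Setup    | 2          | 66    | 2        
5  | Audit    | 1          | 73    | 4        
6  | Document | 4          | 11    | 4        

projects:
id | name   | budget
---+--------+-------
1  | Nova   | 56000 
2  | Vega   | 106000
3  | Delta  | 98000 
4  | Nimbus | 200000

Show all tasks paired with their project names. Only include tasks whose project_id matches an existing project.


INNER JOIN keeps only tasks rows whose project_id matches an id in projects. Walk through each task:
  - task 1 (Optimize): project_id=3 -> matches Delta
  - task 2 (Refactor): project_id=NULL, no match -> dropped
  - task 3 (Review): project_id=2 -> matches Vega
  - task 4 (Setup): project_id=2 -> matches Vega
  - task 5 (Audit): project_id=1 -> matches Nova
  - task 6 (Document): project_id=4 -> matches Nimbus
So 1 of 6 rows is dropped.

SQL:
SELECT a.name, b.name AS project
FROM tasks a
INNER JOIN projects b ON a.project_id = b.id

Result:
name     | project
---------+--------
Optimize | Delta  
Review   | Vega   
Setup    | Vega   
Audit    | Nova   
Document | Nimbus 


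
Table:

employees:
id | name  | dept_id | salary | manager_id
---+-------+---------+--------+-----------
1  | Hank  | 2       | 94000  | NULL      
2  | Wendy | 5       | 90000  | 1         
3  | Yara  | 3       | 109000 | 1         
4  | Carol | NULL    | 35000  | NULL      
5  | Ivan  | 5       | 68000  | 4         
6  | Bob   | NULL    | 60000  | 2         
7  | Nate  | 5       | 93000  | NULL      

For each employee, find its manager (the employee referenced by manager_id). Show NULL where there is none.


This is a self-join: employees is joined to a second copy of itself, matching each row's manager_id to another row's id. Use LEFT JOIN so rows with manager_id=NULL are kept.
  - employee 1 (Hank): manager_id=NULL -> NULL
  - employee 2 (Wendy): manager_id=1 -> Hank
  - employee 3 (Yara): manager_id=1 -> Hank
  - employee 4 (Carol): manager_id=NULL -> NULL
  - employee 5 (Ivan): manager_id=4 -> Carol
  - employee 6 (Bob): manager_id=2 -> Wendy
  - employee 7 (Nate): manager_id=NULL -> NULL

SQL:
SELECT a.name AS item, b.name AS manager
FROM employees a
LEFT JOIN employees b ON a.manager_id = b.id

Result:
item  | manager
------+--------
Hank  | NULL   
Wendy | Hank   
Yara  | Hank   
Carol | NULL   
Ivan  | Carol  
Bob   | Wendy  
Nate  | NULL   


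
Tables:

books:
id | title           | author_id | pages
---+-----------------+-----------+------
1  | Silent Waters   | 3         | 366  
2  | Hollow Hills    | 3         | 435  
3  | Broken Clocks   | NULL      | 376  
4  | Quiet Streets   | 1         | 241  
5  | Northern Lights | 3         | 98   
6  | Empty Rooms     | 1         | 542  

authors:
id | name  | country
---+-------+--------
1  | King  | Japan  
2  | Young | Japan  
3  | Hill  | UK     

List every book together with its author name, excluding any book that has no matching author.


INNER JOIN keeps only books rows whose author_id matches an id in authors. Walk through each book:
  - book 1 (Silent Waters): author_id=3 -> matches Hill
  - book 2 (Hollow Hills): author_id=3 -> matches Hill
  - book 3 (Broken Clocks): author_id=NULL, no match -> dropped
  - book 4 (Quiet Streets): author_id=1 -> matches King
  - book 5 (Northern Lights): author_id=3 -> matches Hill
  - book 6 (Empty Rooms): author_id=1 -> matches King
So 1 of 6 rows is dropped.

SQL:
SELECT a.title, b.name AS author
FROM books a
INNER JOIN authors b ON a.author_id = b.id

Result:
title           | author
----------------+-------
Silent Waters   | Hill  
Hollow Hills    | Hill  
Quiet Streets   | King  
Northern Lights | Hill  
Empty Rooms     | King  


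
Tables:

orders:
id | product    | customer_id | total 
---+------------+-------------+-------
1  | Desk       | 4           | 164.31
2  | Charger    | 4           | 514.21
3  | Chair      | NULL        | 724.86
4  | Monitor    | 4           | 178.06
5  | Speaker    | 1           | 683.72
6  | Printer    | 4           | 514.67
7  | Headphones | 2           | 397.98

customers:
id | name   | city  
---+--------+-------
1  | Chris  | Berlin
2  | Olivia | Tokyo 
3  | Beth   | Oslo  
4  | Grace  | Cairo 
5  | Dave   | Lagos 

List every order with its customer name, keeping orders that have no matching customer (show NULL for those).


LEFT JOIN keeps every row from orders (the left table); where customer_id has no match in customers, the customer columns become NULL. Walk through each order:
  - order 1 (Desk): customer_id=4 -> matches Grace
  - order 2 (Charger): customer_id=4 -> matches Grace
  - order 3 (Chair): customer_id=NULL, no match -> kept with NULL
  - order 4 (Monitor): customer_id=4 -> matches Grace
  - order 5 (Speaker): customer_id=1 -> matches Chris
  - order 6 (Printer): customer_id=4 -> matches Grace
  - order 7 (Headphones): customer_id=2 -> matches Olivia
All 7 rows appear; 1 has NULL customer.

SQL:
SELECT a.product, b.name AS customer
FROM orders a
LEFT JOIN customers b ON a.customer_id = b.id

Result:
product    | customer
-----------+---------
Desk       | Grace   
Charger    | Grace   
Chair      | NULL    
Monitor    | Grace   
Speaker    | Chris   
Printer    | Grace   
Headphones | Olivia  


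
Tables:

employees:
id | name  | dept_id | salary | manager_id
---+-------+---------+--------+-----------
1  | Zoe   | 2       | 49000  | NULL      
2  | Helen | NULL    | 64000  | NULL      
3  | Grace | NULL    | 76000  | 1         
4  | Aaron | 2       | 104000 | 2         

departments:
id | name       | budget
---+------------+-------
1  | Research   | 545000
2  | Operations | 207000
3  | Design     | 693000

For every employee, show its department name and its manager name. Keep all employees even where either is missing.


Two LEFT JOINs from the same base table employees: one to departments via dept_id, one to employees itself via manager_id. Both are LEFT so every employee is preserved.
Match against departments:
  - employee 1 (Zoe): dept_id=2 -> matches Operations
  - employee 2 (Helen): dept_id=NULL, no match -> kept with NULL
  - employee 3 (Grace): dept_id=NULL, no match -> kept with NULL
  - employee 4 (Aaron): dept_id=2 -> matches Operations
Match against employees (self):
  - employee 1 (Zoe): manager_id=NULL -> NULL
  - employee 2 (Helen): manager_id=NULL -> NULL
  - employee 3 (Grace): manager_id=1 -> Zoe
  - employee 4 (Aaron): manager_id=2 -> Helen

SQL:
SELECT a.name, b.name AS department, c.name AS manager
FROM employees a
LEFT JOIN departments b ON a.dept_id = b.id
LEFT JOIN employees c ON a.manager_id = c.id

Result:
name  | department | manager
------+------------+--------
Zoe   | Operations | NULL   
Helen | NULL       | NULL   
Grace | NULL       | Zoe    
Aaron | Operations | Helen  


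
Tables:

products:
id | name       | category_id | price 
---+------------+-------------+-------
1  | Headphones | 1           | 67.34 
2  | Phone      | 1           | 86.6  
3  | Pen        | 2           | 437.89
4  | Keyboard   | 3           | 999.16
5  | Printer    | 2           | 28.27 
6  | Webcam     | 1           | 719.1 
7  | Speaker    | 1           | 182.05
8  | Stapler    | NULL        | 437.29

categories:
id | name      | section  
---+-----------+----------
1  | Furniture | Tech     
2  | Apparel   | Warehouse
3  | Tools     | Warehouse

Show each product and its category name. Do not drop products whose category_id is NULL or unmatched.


LEFT JOIN keeps every row from products (the left table); where category_id has no match in categories, the category columns become NULL. Walk through each product:
  - product 1 (Headphones): category_id=1 -> matches Furniture
  - product 2 (Phone): category_id=1 -> matches Furniture
  - product 3 (Pen): category_id=2 -> matches Apparel
  - product 4 (Keyboard): category_id=3 -> matches Tools
  - product 5 (Printer): category_id=2 -> matches Apparel
  - product 6 (Webcam): category_id=1 -> matches Furniture
  - product 7 (Speaker): category_id=1 -> matches Furniture
  - product 8 (Stapler): category_id=NULL, no match -> kept with NULL
All 8 rows appear; 1 has NULL category.

SQL:
SELECT a.name, b.name AS category
FROM products a
LEFT JOIN categories b ON a.category_id = b.id

Result:
name       | category 
-----------+----------
Headphones | Furniture
Phone      | Furniture
Pen        | Apparel  
Keyboard   | Tools    
Printer    | Apparel  
Webcam     | Furniture
Speaker    | Furniture
Stapler    | NULL     


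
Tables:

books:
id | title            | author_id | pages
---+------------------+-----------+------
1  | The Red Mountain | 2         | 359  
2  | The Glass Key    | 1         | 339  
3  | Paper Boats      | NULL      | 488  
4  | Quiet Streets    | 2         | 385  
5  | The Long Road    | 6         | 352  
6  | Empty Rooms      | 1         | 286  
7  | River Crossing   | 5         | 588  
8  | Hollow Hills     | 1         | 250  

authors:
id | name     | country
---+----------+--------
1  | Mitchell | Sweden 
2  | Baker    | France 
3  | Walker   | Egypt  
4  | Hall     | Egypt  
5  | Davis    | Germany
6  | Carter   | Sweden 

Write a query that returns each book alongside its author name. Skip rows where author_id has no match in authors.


INNER JOIN keeps only books rows whose author_id matches an id in authors. Walk through each book:
  - book 1 (The Red Mountain): author_id=2 -> matches Baker
  - book 2 (The Glass Key): author_id=1 -> matches Mitchell
  - book 3 (Paper Boats): author_id=NULL, no match -> dropped
  - book 4 (Quiet Streets): author_id=2 -> matches Baker
  - book 5 (The Long Road): author_id=6 -> matches Carter
  - book 6 (Empty Rooms): author_id=1 -> matches Mitchell
  - book 7 (River Crossing): author_id=5 -> matches Davis
  - book 8 (Hollow Hills): author_id=1 -> matches Mitchell
So 1 of 8 rows is dropped.

SQL:
SELECT a.title, b.name AS author
FROM books a
INNER JOIN authors b ON a.author_id = b.id

Result:
title            | author  
-----------------+---------
The Red Mountain | Baker   
The Glass Key    | Mitchell
Quiet Streets    | Baker   
The Long Road    | Carter  
Empty Rooms      | Mitchell
River Crossing   | Davis   
Hollow Hills     | Mitchell


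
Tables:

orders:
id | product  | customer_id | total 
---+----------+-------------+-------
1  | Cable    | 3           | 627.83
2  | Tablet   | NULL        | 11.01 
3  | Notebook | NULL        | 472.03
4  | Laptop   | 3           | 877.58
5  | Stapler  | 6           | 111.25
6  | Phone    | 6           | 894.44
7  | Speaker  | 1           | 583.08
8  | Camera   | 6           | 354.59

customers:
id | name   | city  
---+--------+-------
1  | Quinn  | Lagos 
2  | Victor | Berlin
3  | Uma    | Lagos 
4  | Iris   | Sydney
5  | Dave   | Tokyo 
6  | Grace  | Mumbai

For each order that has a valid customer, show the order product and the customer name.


INNER JOIN keeps only orders rows whose customer_id matches an id in customers. Walk through each order:
  - order 1 (Cable): customer_id=3 -> matches Uma
  - order 2 (Tablet): customer_id=NULL, no match -> dropped
  - order 3 (Notebook): customer_id=NULL, no match -> dropped
  - order 4 (Laptop): customer_id=3 -> matches Uma
  - order 5 (Stapler): customer_id=6 -> matches Grace
  - order 6 (Phone): customer_id=6 -> matches Grace
  - order 7 (Speaker): customer_id=1 -> matches Quinn
  - order 8 (Camera): customer_id=6 -> matches Grace
So 2 of 8 rows are dropped.

SQL:
SELECT a.product, b.name AS customer
FROM orders a
INNER JOIN customers b ON a.customer_id = b.id

Result:
product | customer
--------+---------
Cable   | Uma     
Laptop  | Uma     
Stapler | Grace   
Phone   | Grace   
Speaker | Quinn   
Camera  | Grace   


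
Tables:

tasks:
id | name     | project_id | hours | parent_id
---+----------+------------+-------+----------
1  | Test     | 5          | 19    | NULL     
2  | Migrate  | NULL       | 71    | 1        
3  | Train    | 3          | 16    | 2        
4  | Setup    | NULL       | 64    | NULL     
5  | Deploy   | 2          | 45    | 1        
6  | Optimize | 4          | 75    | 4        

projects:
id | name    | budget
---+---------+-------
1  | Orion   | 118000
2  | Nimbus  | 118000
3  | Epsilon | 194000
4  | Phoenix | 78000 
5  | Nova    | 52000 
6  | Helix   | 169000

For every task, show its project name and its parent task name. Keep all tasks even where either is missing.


Two LEFT JOINs from the same base table tasks: one to projects via project_id, one to tasks itself via parent_id. Both are LEFT so every task is preserved.
Match against projects:
  - task 1 (Test): project_id=5 -> matches Nova
  - task 2 (Migrate): project_id=NULL, no match -> kept with NULL
  - task 3 (Train): project_id=3 -> matches Epsilon
  - task 4 (Setup): project_id=NULL, no match -> kept with NULL
  - task 5 (Deploy): project_id=2 -> matches Nimbus
  - task 6 (Optimize): project_id=4 -> matches Phoenix
Match against tasks (self):
  - task 1 (Test): parent_id=NULL -> NULL
  - task 2 (Migrate): parent_id=1 -> Test
  - task 3 (Train): parent_id=2 -> Migrate
  - task 4 (Setup): parent_id=NULL -> NULL
  - task 5 (Deploy): parent_id=1 -> Test
  - task 6 (Optimize): parent_id=4 -> Setup

SQL:
SELECT a.name, b.name AS project, c.name AS parent
FROM tasks a
LEFT JOIN projects b ON a.project_id = b.id
LEFT JOIN tasks c ON a.parent_id = c.id

Result:
name     | project | parent 
---------+---------+--------
Test     | Nova    | NULL   
Migrate  | NULL    | Test   
Train    | Epsilon | Migrate
Setup    | NULL    | NULL   
Deploy   | Nimbus  | Test   
Optimize | Phoenix | Setup  


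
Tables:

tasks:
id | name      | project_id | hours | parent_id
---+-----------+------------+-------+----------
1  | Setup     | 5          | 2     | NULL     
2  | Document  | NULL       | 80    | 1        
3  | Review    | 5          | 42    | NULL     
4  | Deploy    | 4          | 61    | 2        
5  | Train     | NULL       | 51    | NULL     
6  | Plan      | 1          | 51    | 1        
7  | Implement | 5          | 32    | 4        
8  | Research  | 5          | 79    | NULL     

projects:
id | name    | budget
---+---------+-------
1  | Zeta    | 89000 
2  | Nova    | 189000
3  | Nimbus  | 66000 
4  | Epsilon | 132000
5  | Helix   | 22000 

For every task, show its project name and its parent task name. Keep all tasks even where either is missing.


Two LEFT JOINs from the same base table tasks: one to projects via project_id, one to tasks itself via parent_id. Both are LEFT so every task is preserved.
Match against projects:
  - task 1 (Setup): project_id=5 -> matches Helix
  - task 2 (Document): project_id=NULL, no match -> kept with NULL
  - task 3 (Review): project_id=5 -> matches Helix
  - task 4 (Deploy): project_id=4 -> matches Epsilon
  - task 5 (Train): project_id=NULL, no match -> kept with NULL
  - task 6 (Plan): project_id=1 -> matches Zeta
  - task 7 (Implement): project_id=5 -> matches Helix
  - task 8 (Research): project_id=5 -> matches Helix
Match against tasks (self):
  - task 1 (Setup): parent_id=NULL -> NULL
  - task 2 (Document): parent_id=1 -> Setup
  - task 3 (Review): parent_id=NULL -> NULL
  - task 4 (Deploy): parent_id=2 -> Document
  - task 5 (Train): parent_id=NULL -> NULL
  - task 6 (Plan): parent_id=1 -> Setup
  - task 7 (Implement): parent_id=4 -> Deploy
  - task 8 (Research): parent_id=NULL -> NULL

SQL:
SELECT a.name, b.name AS project, c.name AS parent
FROM tasks a
LEFT JOIN projects b ON a.project_id = b.id
LEFT JOIN tasks c ON a.parent_id = c.id

Result:
name      | project | parent  
----------+---------+---------
Setup     | Helix   | NULL    
Document  | NULL    | Setup   
Review    | Helix   | NULL    
Deploy    | Epsilon | Document
Train     | NULL    | NULL    
Plan      | Zeta    | Setup   
Implement | Helix   | Deploy  
Research  | Helix   | NULL    


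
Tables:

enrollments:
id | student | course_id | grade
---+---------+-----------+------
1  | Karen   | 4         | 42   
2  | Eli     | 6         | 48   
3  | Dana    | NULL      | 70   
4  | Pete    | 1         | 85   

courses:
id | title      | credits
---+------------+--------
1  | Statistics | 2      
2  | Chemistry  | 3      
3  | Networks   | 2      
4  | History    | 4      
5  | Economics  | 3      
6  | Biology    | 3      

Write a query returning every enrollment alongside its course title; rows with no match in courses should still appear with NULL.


LEFT JOIN keeps every row from enrollments (the left table); where course_id has no match in courses, the course columns become NULL. Walk through each enrollment:
  - enrollment 1 (Karen): course_id=4 -> matches History
  - enrollment 2 (Eli): course_id=6 -> matches Biology
  - enrollment 3 (Dana): course_id=NULL, no match -> kept with NULL
  - enrollment 4 (Pete): course_id=1 -> matches Statistics
All 4 rows appear; 1 has NULL course.

SQL:
SELECT a.student, b.title AS course
FROM enrollments a
LEFT JOIN courses b ON a.course_id = b.id

Result:
student | course    
--------+-----------
Karen   | History   
Eli     | Biology   
Dana    | NULL      
Pete    | Statistics


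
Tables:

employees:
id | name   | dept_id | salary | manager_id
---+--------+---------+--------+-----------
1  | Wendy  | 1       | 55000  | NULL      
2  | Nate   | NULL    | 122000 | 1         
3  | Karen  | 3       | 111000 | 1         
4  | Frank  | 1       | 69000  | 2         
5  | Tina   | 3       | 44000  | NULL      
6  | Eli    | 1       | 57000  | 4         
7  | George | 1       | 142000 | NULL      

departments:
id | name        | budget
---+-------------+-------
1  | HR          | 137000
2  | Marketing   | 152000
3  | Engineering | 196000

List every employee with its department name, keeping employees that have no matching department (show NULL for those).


LEFT JOIN keeps every row from employees (the left table); where dept_id has no match in departments, the department columns become NULL. Walk through each employee:
  - employee 1 (Wendy): dept_id=1 -> matches HR
  - employee 2 (Nate): dept_id=NULL, no match -> kept with NULL
  - employee 3 (Karen): dept_id=3 -> matches Engineering
  - employee 4 (Frank): dept_id=1 -> matches HR
  - employee 5 (Tina): dept_id=3 -> matches Engineering
  - employee 6 (Eli): dept_id=1 -> matches HR
  - employee 7 (George): dept_id=1 -> matches HR
All 7 rows appear; 1 has NULL department.

SQL:
SELECT a.name, b.name AS department
FROM employees a
LEFT JOIN departments b ON a.dept_id = b.id

Result:
name   | department 
-------+------------
Wendy  | HR         
Nate   | NULL       
Karen  | Engineering
Frank  | HR         
Tina   | Engineering
Eli    | HR         
George | HR         


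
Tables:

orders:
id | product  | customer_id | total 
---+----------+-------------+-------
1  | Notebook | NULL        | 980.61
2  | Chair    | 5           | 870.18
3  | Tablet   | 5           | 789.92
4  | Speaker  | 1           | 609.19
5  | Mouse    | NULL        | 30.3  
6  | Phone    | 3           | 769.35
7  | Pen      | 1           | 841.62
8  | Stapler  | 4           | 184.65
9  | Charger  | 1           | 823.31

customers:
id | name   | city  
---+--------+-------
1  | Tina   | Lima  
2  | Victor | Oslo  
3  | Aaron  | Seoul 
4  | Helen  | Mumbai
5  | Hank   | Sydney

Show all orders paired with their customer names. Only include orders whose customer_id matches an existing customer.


INNER JOIN keeps only orders rows whose customer_id matches an id in customers. Walk through each order:
  - order 1 (Notebook): customer_id=NULL, no match -> dropped
  - order 2 (Chair): customer_id=5 -> matches Hank
  - order 3 (Tablet): customer_id=5 -> matches Hank
  - order 4 (Speaker): customer_id=1 -> matches Tina
  - order 5 (Mouse): customer_id=NULL, no match -> dropped
  - order 6 (Phone): customer_id=3 -> matches Aaron
  - order 7 (Pen): customer_id=1 -> matches Tina
  - order 8 (Stapler): customer_id=4 -> matches Helen
  - order 9 (Charger): customer_id=1 -> matches Tina
So 2 of 9 rows are dropped.

SQL:
SELECT a.product, b.name AS customer
FROM orders a
INNER JOIN customers b ON a.customer_id = b.id

Result:
product | customer
--------+---------
Chair   | Hank    
Tablet  | Hank    
Speaker | Tina    
Phone   | Aaron   
Pen     | Tina    
Stapler | Helen   
Charger | Tina    


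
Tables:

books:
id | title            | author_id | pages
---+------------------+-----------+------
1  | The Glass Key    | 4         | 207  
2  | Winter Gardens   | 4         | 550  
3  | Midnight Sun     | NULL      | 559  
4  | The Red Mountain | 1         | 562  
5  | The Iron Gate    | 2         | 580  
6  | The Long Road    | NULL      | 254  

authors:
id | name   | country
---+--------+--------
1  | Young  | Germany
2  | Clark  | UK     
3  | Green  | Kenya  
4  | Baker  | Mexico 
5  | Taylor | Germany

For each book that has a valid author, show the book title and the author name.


INNER JOIN keeps only books rows whose author_id matches an id in authors. Walk through each book:
  - book 1 (The Glass Key): author_id=4 -> matches Baker
  - book 2 (Winter Gardens): author_id=4 -> matches Baker
  - book 3 (Midnight Sun): author_id=NULL, no match -> dropped
  - book 4 (The Red Mountain): author_id=1 -> matches Young
  - book 5 (The Iron Gate): author_id=2 -> matches Clark
  - book 6 (The Long Road): author_id=NULL, no match -> dropped
So 2 of 6 rows are dropped.

SQL:
SELECT a.title, b.name AS author
FROM books a
INNER JOIN authors b ON a.author_id = b.id

Result:
title            | author
-----------------+-------
The Glass Key    | Baker 
Winter Gardens   | Baker 
The Red Mountain | Young 
The Iron Gate    | Clark 


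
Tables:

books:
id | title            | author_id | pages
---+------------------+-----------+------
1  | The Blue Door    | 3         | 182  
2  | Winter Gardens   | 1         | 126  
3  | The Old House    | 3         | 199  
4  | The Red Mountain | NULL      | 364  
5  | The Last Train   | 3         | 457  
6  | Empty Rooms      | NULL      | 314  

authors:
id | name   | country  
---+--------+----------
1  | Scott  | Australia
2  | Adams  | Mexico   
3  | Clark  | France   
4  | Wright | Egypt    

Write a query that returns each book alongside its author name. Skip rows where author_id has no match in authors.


INNER JOIN keeps only books rows whose author_id matches an id in authors. Walk through each book:
  - book 1 (The Blue Door): author_id=3 -> matches Clark
  - book 2 (Winter Gardens): author_id=1 -> matches Scott
  - book 3 (The Old House): author_id=3 -> matches Clark
  - book 4 (The Red Mountain): author_id=NULL, no match -> dropped
  - book 5 (The Last Train): author_id=3 -> matches Clark
  - book 6 (Empty Rooms): author_id=NULL, no match -> dropped
So 2 of 6 rows are dropped.

SQL:
SELECT a.title, b.name AS author
FROM books a
INNER JOIN authors b ON a.author_id = b.id

Result:
title          | author
---------------+-------
The Blue Door  | Clark 
Winter Gardens | Scott 
The Old House  | Clark 
The Last Train | Clark 


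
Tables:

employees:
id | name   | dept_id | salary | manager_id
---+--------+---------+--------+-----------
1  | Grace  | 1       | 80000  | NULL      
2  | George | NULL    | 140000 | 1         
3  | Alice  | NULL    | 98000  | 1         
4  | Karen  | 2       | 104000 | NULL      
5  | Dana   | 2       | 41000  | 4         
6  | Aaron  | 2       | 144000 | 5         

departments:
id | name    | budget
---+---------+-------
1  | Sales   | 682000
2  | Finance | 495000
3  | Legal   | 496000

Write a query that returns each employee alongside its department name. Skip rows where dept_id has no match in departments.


INNER JOIN keeps only employees rows whose dept_id matches an id in departments. Walk through each employee:
  - employee 1 (Grace): dept_id=1 -> matches Sales
  - employee 2 (George): dept_id=NULL, no match -> dropped
  - employee 3 (Alice): dept_id=NULL, no match -> dropped
  - employee 4 (Karen): dept_id=2 -> matches Finance
  - employee 5 (Dana): dept_id=2 -> matches Finance
  - employee 6 (Aaron): dept_id=2 -> matches Finance
So 2 of 6 rows are dropped.

SQL:
SELECT a.name, b.name AS department
FROM employees a
INNER JOIN departments b ON a.dept_id = b.id

Result:
name  | department
------+-----------
Grace | Sales     
Karen | Finance   
Dana  | Finance   
Aaron | Finance   
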